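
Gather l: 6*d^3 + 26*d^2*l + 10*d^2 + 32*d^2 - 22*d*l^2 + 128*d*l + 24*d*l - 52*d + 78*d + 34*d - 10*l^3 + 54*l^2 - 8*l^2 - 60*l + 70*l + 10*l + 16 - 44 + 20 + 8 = 6*d^3 + 42*d^2 + 60*d - 10*l^3 + l^2*(46 - 22*d) + l*(26*d^2 + 152*d + 20)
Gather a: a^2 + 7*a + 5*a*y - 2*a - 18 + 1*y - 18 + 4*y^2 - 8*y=a^2 + a*(5*y + 5) + 4*y^2 - 7*y - 36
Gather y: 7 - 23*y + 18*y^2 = 18*y^2 - 23*y + 7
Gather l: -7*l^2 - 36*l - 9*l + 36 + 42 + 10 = -7*l^2 - 45*l + 88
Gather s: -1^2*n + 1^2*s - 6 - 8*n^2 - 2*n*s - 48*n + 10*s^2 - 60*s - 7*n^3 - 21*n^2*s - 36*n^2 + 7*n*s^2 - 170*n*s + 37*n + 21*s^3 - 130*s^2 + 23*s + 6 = -7*n^3 - 44*n^2 - 12*n + 21*s^3 + s^2*(7*n - 120) + s*(-21*n^2 - 172*n - 36)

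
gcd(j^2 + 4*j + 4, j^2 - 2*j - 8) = j + 2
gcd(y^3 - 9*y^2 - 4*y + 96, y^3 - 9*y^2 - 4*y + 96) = y^3 - 9*y^2 - 4*y + 96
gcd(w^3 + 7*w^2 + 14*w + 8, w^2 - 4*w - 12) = w + 2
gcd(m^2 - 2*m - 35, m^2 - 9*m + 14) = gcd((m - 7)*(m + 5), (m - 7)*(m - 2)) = m - 7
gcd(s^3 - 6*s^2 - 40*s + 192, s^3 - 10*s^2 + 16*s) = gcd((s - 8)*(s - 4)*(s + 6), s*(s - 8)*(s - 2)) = s - 8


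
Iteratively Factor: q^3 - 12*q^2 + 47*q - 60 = (q - 3)*(q^2 - 9*q + 20) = (q - 5)*(q - 3)*(q - 4)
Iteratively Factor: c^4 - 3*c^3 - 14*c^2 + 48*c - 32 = (c - 1)*(c^3 - 2*c^2 - 16*c + 32) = (c - 1)*(c + 4)*(c^2 - 6*c + 8) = (c - 2)*(c - 1)*(c + 4)*(c - 4)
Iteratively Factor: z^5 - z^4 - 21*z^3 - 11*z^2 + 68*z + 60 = (z + 2)*(z^4 - 3*z^3 - 15*z^2 + 19*z + 30) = (z + 2)*(z + 3)*(z^3 - 6*z^2 + 3*z + 10) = (z - 5)*(z + 2)*(z + 3)*(z^2 - z - 2) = (z - 5)*(z + 1)*(z + 2)*(z + 3)*(z - 2)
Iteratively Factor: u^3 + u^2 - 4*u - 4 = (u - 2)*(u^2 + 3*u + 2) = (u - 2)*(u + 1)*(u + 2)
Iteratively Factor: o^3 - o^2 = (o - 1)*(o^2) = o*(o - 1)*(o)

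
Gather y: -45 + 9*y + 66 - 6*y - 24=3*y - 3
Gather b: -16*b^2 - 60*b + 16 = -16*b^2 - 60*b + 16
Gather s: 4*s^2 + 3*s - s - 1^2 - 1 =4*s^2 + 2*s - 2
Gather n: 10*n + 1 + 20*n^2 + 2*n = 20*n^2 + 12*n + 1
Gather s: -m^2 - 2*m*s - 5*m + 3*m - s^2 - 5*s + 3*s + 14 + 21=-m^2 - 2*m - s^2 + s*(-2*m - 2) + 35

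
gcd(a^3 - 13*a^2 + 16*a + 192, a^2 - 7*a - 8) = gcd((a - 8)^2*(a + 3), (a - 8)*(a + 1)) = a - 8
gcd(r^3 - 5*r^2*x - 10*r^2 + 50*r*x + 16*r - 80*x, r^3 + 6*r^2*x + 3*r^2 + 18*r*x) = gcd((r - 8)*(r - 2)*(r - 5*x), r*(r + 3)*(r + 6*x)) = 1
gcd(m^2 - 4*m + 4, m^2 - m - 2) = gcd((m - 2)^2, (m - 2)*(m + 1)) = m - 2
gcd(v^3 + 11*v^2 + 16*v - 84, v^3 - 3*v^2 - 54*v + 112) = v^2 + 5*v - 14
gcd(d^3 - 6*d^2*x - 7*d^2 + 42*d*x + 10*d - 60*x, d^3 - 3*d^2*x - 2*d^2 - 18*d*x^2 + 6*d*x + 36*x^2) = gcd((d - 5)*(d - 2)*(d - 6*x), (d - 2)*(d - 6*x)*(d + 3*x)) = -d^2 + 6*d*x + 2*d - 12*x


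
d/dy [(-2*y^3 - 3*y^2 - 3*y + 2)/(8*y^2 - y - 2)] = (-16*y^4 + 4*y^3 + 39*y^2 - 20*y + 8)/(64*y^4 - 16*y^3 - 31*y^2 + 4*y + 4)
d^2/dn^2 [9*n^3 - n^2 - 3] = 54*n - 2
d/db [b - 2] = 1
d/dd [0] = 0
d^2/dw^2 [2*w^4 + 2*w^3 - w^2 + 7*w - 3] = 24*w^2 + 12*w - 2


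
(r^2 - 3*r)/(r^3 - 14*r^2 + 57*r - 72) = r/(r^2 - 11*r + 24)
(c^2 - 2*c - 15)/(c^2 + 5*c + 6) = (c - 5)/(c + 2)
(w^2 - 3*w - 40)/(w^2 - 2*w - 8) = (-w^2 + 3*w + 40)/(-w^2 + 2*w + 8)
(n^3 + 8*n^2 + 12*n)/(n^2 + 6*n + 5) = n*(n^2 + 8*n + 12)/(n^2 + 6*n + 5)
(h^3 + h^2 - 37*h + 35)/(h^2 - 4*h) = (h^3 + h^2 - 37*h + 35)/(h*(h - 4))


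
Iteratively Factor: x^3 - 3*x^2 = (x)*(x^2 - 3*x) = x^2*(x - 3)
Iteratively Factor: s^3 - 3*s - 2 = (s - 2)*(s^2 + 2*s + 1) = (s - 2)*(s + 1)*(s + 1)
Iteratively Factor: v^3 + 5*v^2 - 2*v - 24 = (v + 3)*(v^2 + 2*v - 8) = (v + 3)*(v + 4)*(v - 2)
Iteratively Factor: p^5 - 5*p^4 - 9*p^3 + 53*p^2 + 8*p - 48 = (p + 1)*(p^4 - 6*p^3 - 3*p^2 + 56*p - 48) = (p - 4)*(p + 1)*(p^3 - 2*p^2 - 11*p + 12) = (p - 4)*(p - 1)*(p + 1)*(p^2 - p - 12) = (p - 4)*(p - 1)*(p + 1)*(p + 3)*(p - 4)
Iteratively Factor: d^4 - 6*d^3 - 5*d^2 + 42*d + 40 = (d - 5)*(d^3 - d^2 - 10*d - 8) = (d - 5)*(d + 1)*(d^2 - 2*d - 8) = (d - 5)*(d - 4)*(d + 1)*(d + 2)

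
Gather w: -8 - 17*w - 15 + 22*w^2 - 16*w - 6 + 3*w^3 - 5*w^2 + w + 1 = 3*w^3 + 17*w^2 - 32*w - 28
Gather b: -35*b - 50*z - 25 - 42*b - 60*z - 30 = -77*b - 110*z - 55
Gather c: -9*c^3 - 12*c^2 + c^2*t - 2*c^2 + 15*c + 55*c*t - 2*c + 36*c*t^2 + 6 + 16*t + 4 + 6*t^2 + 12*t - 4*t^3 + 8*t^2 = -9*c^3 + c^2*(t - 14) + c*(36*t^2 + 55*t + 13) - 4*t^3 + 14*t^2 + 28*t + 10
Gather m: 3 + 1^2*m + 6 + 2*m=3*m + 9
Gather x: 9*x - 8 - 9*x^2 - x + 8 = -9*x^2 + 8*x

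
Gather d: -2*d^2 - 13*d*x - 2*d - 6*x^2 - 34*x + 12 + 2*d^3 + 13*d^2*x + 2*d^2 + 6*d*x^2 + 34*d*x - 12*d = 2*d^3 + 13*d^2*x + d*(6*x^2 + 21*x - 14) - 6*x^2 - 34*x + 12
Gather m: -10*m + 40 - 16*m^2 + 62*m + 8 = -16*m^2 + 52*m + 48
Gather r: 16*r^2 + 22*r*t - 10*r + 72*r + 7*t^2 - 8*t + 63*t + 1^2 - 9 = 16*r^2 + r*(22*t + 62) + 7*t^2 + 55*t - 8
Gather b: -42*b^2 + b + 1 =-42*b^2 + b + 1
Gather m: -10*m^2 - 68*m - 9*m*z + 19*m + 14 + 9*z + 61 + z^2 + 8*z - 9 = -10*m^2 + m*(-9*z - 49) + z^2 + 17*z + 66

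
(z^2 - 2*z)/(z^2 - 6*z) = (z - 2)/(z - 6)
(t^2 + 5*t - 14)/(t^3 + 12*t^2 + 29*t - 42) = (t - 2)/(t^2 + 5*t - 6)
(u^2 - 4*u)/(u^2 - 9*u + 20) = u/(u - 5)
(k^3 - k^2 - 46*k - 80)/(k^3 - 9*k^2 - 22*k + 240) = (k + 2)/(k - 6)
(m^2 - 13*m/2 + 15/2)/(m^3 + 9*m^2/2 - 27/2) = (m - 5)/(m^2 + 6*m + 9)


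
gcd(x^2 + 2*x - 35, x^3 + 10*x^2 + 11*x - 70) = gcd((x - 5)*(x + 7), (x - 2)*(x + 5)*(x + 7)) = x + 7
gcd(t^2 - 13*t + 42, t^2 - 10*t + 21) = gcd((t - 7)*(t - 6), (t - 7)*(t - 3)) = t - 7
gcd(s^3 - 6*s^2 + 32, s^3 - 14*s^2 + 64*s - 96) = s^2 - 8*s + 16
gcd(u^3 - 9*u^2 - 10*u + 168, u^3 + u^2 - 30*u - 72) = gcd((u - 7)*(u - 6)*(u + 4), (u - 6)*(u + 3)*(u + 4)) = u^2 - 2*u - 24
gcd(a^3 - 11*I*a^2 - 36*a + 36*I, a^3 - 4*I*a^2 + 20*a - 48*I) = a^2 - 8*I*a - 12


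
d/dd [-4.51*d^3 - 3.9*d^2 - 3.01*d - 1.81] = -13.53*d^2 - 7.8*d - 3.01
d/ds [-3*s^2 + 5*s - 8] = 5 - 6*s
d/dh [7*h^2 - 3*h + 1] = 14*h - 3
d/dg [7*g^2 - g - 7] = 14*g - 1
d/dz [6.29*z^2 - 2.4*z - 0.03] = 12.58*z - 2.4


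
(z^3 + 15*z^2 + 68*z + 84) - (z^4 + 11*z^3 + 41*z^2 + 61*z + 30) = -z^4 - 10*z^3 - 26*z^2 + 7*z + 54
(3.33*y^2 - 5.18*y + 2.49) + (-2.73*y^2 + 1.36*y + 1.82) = 0.6*y^2 - 3.82*y + 4.31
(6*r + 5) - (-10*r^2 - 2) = 10*r^2 + 6*r + 7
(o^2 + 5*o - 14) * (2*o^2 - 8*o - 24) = 2*o^4 + 2*o^3 - 92*o^2 - 8*o + 336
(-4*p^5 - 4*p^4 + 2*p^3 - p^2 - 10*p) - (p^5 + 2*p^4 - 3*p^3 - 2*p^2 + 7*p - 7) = -5*p^5 - 6*p^4 + 5*p^3 + p^2 - 17*p + 7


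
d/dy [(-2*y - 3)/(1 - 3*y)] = -11/(3*y - 1)^2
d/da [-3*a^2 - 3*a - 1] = -6*a - 3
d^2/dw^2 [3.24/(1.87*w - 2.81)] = 22.659912/(1.87*w - 2.81)^3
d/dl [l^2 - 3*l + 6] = 2*l - 3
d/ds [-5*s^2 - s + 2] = -10*s - 1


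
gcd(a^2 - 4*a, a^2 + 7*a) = a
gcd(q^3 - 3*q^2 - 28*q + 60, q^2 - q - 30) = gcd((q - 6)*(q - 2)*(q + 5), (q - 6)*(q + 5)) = q^2 - q - 30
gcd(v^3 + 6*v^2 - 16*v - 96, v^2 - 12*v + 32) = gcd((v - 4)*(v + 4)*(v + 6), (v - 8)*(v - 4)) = v - 4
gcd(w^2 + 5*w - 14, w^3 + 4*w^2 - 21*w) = w + 7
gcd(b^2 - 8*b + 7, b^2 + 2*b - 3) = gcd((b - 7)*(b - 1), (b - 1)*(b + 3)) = b - 1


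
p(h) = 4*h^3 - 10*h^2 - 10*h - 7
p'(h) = 12*h^2 - 20*h - 10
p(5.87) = 398.78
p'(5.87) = 286.08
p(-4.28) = -461.00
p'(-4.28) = 295.42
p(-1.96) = -55.93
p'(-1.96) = 75.30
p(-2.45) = -101.35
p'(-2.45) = 111.03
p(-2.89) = -158.17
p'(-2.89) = 148.03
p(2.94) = -21.19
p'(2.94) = 34.92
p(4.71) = 142.01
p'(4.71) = 162.01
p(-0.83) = -7.88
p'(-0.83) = 14.87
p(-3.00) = -175.00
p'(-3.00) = 158.00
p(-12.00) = -8239.00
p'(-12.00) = 1958.00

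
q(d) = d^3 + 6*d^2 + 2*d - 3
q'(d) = 3*d^2 + 12*d + 2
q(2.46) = 53.12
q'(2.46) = 49.67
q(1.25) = 10.83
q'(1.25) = 21.69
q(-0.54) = -2.49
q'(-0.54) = -3.61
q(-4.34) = 19.59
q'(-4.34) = 6.43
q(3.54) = 123.63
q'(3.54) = 82.07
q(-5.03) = 11.48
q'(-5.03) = 17.54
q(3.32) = 106.37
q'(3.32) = 74.91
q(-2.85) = 16.89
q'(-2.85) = -7.83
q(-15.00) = -2058.00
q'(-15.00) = 497.00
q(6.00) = 441.00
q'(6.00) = 182.00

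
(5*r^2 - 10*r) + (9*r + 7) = 5*r^2 - r + 7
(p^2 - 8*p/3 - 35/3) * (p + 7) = p^3 + 13*p^2/3 - 91*p/3 - 245/3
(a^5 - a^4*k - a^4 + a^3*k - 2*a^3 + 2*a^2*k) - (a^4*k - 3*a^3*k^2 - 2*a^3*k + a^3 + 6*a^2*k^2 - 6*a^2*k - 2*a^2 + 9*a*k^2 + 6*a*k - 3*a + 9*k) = a^5 - 2*a^4*k - a^4 + 3*a^3*k^2 + 3*a^3*k - 3*a^3 - 6*a^2*k^2 + 8*a^2*k + 2*a^2 - 9*a*k^2 - 6*a*k + 3*a - 9*k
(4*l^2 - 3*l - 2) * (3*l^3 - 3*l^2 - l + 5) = 12*l^5 - 21*l^4 - l^3 + 29*l^2 - 13*l - 10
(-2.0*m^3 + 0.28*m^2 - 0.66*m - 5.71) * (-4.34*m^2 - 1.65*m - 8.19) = 8.68*m^5 + 2.0848*m^4 + 18.7824*m^3 + 23.5772*m^2 + 14.8269*m + 46.7649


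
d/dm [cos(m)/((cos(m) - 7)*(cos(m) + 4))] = (cos(m)^2 + 28)*sin(m)/((cos(m) - 7)^2*(cos(m) + 4)^2)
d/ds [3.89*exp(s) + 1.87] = 3.89*exp(s)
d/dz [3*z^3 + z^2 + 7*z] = 9*z^2 + 2*z + 7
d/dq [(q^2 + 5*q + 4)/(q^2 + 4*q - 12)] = (-q^2 - 32*q - 76)/(q^4 + 8*q^3 - 8*q^2 - 96*q + 144)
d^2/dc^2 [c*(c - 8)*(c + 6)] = 6*c - 4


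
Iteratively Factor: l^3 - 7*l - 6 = (l + 2)*(l^2 - 2*l - 3) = (l - 3)*(l + 2)*(l + 1)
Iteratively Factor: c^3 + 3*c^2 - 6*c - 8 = (c - 2)*(c^2 + 5*c + 4) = (c - 2)*(c + 4)*(c + 1)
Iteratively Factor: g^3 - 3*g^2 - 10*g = (g + 2)*(g^2 - 5*g) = g*(g + 2)*(g - 5)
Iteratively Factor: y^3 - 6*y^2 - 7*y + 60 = (y - 4)*(y^2 - 2*y - 15) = (y - 4)*(y + 3)*(y - 5)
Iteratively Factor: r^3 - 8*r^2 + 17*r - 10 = (r - 2)*(r^2 - 6*r + 5) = (r - 2)*(r - 1)*(r - 5)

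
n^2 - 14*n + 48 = (n - 8)*(n - 6)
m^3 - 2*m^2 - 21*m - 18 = (m - 6)*(m + 1)*(m + 3)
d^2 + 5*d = d*(d + 5)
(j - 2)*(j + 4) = j^2 + 2*j - 8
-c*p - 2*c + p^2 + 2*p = (-c + p)*(p + 2)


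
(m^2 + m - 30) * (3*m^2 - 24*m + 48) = 3*m^4 - 21*m^3 - 66*m^2 + 768*m - 1440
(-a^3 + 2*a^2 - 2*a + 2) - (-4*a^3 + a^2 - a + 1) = 3*a^3 + a^2 - a + 1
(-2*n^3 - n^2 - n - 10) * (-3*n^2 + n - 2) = 6*n^5 + n^4 + 6*n^3 + 31*n^2 - 8*n + 20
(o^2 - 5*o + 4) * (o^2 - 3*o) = o^4 - 8*o^3 + 19*o^2 - 12*o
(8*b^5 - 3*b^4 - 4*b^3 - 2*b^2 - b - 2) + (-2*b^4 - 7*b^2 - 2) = 8*b^5 - 5*b^4 - 4*b^3 - 9*b^2 - b - 4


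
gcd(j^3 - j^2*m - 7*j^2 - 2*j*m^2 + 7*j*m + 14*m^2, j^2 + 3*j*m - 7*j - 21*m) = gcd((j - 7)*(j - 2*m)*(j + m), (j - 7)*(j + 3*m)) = j - 7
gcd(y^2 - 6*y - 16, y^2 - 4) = y + 2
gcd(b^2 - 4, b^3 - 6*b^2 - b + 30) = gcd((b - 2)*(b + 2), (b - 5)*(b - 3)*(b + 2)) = b + 2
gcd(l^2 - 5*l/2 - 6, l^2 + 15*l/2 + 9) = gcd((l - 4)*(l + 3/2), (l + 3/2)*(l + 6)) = l + 3/2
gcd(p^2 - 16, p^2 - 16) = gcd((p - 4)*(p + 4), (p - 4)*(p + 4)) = p^2 - 16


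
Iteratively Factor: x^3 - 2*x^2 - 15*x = (x - 5)*(x^2 + 3*x) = x*(x - 5)*(x + 3)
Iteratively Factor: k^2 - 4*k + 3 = (k - 1)*(k - 3)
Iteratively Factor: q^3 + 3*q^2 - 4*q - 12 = (q + 3)*(q^2 - 4) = (q + 2)*(q + 3)*(q - 2)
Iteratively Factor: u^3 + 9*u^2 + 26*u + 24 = (u + 3)*(u^2 + 6*u + 8) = (u + 3)*(u + 4)*(u + 2)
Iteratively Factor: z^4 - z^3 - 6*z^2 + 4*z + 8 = (z + 1)*(z^3 - 2*z^2 - 4*z + 8) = (z - 2)*(z + 1)*(z^2 - 4) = (z - 2)^2*(z + 1)*(z + 2)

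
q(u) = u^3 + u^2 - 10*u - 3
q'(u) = 3*u^2 + 2*u - 10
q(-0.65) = 3.65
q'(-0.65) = -10.03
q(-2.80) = 10.89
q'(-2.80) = 7.92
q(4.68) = 74.61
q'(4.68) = 65.07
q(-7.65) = -315.67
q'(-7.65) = 150.27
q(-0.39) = 0.99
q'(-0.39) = -10.32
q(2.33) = -8.22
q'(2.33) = 10.95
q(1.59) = -12.35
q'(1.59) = 0.76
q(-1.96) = 12.91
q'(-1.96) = -2.40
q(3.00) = 3.00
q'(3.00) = 23.00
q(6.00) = 189.00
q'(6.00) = 110.00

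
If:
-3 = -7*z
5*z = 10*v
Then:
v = 3/14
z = 3/7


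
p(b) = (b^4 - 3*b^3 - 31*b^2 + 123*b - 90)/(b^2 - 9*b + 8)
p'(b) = (9 - 2*b)*(b^4 - 3*b^3 - 31*b^2 + 123*b - 90)/(b^2 - 9*b + 8)^2 + (4*b^3 - 9*b^2 - 62*b + 123)/(b^2 - 9*b + 8) = 2*(b^3 - 13*b^2 + 16*b + 87)/(b^2 - 16*b + 64)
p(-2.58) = -13.67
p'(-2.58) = -1.04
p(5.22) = -1.97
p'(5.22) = -10.73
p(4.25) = 2.56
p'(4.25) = -0.43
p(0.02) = -11.20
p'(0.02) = 2.74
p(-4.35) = -9.18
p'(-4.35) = -4.08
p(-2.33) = -13.88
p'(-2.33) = -0.63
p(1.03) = -7.89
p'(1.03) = 3.74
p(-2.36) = -13.86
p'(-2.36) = -0.68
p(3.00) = 0.00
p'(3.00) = 3.60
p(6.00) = -18.00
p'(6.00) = -34.50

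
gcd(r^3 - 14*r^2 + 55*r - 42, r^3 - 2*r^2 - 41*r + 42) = r^2 - 8*r + 7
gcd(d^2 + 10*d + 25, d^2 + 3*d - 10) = d + 5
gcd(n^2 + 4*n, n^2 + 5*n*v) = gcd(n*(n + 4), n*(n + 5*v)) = n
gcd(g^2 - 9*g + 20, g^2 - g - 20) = g - 5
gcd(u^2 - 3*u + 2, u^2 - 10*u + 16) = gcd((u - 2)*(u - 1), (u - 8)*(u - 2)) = u - 2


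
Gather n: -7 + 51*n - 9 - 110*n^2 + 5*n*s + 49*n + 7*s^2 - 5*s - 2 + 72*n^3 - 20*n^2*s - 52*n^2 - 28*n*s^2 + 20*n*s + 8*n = 72*n^3 + n^2*(-20*s - 162) + n*(-28*s^2 + 25*s + 108) + 7*s^2 - 5*s - 18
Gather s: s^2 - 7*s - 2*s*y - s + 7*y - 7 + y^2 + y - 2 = s^2 + s*(-2*y - 8) + y^2 + 8*y - 9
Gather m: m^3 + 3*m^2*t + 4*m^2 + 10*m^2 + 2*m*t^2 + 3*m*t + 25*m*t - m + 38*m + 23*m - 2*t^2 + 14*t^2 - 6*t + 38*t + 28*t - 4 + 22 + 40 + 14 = m^3 + m^2*(3*t + 14) + m*(2*t^2 + 28*t + 60) + 12*t^2 + 60*t + 72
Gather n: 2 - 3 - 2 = -3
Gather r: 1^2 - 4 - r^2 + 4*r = -r^2 + 4*r - 3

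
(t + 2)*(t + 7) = t^2 + 9*t + 14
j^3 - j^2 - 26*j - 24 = (j - 6)*(j + 1)*(j + 4)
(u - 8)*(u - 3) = u^2 - 11*u + 24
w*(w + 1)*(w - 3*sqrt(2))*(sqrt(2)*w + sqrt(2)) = sqrt(2)*w^4 - 6*w^3 + 2*sqrt(2)*w^3 - 12*w^2 + sqrt(2)*w^2 - 6*w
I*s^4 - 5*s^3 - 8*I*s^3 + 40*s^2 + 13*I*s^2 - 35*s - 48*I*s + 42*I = (s - 7)*(s - I)*(s + 6*I)*(I*s - I)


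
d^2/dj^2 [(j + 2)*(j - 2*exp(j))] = -2*j*exp(j) - 8*exp(j) + 2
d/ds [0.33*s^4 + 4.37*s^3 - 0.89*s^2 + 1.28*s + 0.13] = 1.32*s^3 + 13.11*s^2 - 1.78*s + 1.28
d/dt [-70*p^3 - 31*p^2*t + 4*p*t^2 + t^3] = -31*p^2 + 8*p*t + 3*t^2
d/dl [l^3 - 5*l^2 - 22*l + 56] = 3*l^2 - 10*l - 22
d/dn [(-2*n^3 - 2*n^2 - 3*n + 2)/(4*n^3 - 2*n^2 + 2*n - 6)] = (6*n^4 + 8*n^3 + n^2 + 16*n + 7)/(2*(4*n^6 - 4*n^5 + 5*n^4 - 14*n^3 + 7*n^2 - 6*n + 9))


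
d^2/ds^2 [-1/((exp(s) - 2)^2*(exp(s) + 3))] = (-9*exp(3*s) - 25*exp(2*s) - 52*exp(s) - 24)*exp(s)/(exp(7*s) + exp(6*s) - 21*exp(5*s) - 5*exp(4*s) + 160*exp(3*s) - 72*exp(2*s) - 432*exp(s) + 432)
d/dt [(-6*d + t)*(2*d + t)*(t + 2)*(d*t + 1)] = -d*(2*d + t)*(6*d - t)*(t + 2) - (2*d + t)*(6*d - t)*(d*t + 1) + (2*d + t)*(t + 2)*(d*t + 1) - (6*d - t)*(t + 2)*(d*t + 1)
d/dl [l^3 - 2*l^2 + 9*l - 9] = 3*l^2 - 4*l + 9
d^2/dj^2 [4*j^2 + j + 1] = 8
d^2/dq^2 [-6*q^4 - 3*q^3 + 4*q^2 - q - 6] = -72*q^2 - 18*q + 8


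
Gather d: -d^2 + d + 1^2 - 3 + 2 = -d^2 + d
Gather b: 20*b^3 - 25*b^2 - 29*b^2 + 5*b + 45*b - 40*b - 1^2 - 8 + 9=20*b^3 - 54*b^2 + 10*b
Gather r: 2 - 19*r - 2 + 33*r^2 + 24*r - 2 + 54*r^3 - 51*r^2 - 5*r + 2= 54*r^3 - 18*r^2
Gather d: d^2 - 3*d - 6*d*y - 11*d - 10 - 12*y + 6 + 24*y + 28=d^2 + d*(-6*y - 14) + 12*y + 24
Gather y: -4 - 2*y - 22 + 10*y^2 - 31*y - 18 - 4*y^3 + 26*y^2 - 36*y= -4*y^3 + 36*y^2 - 69*y - 44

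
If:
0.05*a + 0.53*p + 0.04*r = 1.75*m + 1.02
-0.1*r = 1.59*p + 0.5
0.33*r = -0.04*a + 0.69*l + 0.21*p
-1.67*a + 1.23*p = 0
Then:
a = -0.0463224494407412*r - 0.231612247203706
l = 0.49471688288722*r + 0.0822800666100121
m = 0.00248602525407406*r - 0.684712730872487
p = -0.0628930817610063*r - 0.314465408805031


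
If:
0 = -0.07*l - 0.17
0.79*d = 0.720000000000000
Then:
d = 0.91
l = -2.43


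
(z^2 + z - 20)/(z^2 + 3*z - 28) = (z + 5)/(z + 7)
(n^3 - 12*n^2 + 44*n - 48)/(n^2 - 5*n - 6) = (n^2 - 6*n + 8)/(n + 1)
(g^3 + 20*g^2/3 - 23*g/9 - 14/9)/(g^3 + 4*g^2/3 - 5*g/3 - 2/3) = (g^2 + 19*g/3 - 14/3)/(g^2 + g - 2)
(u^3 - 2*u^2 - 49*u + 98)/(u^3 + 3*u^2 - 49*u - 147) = (u - 2)/(u + 3)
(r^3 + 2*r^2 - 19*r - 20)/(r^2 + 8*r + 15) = (r^2 - 3*r - 4)/(r + 3)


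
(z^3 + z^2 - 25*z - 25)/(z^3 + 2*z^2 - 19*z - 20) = (z - 5)/(z - 4)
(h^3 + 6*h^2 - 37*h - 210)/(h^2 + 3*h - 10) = (h^2 + h - 42)/(h - 2)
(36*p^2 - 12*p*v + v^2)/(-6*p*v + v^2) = (-6*p + v)/v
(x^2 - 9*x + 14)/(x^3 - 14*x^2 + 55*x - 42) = (x - 2)/(x^2 - 7*x + 6)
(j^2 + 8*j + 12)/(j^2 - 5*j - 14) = (j + 6)/(j - 7)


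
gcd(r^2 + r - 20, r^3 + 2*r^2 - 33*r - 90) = r + 5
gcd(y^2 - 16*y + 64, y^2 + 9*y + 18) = 1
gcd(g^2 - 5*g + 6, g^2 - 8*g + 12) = g - 2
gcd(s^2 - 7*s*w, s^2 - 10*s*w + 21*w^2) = s - 7*w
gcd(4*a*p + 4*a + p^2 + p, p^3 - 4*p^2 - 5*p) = p + 1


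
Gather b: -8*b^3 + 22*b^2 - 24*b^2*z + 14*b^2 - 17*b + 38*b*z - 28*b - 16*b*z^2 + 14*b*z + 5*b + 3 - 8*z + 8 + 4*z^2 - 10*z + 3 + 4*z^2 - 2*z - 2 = -8*b^3 + b^2*(36 - 24*z) + b*(-16*z^2 + 52*z - 40) + 8*z^2 - 20*z + 12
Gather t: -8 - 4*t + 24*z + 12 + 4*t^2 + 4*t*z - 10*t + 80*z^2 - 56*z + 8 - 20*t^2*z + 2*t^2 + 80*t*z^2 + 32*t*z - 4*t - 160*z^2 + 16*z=t^2*(6 - 20*z) + t*(80*z^2 + 36*z - 18) - 80*z^2 - 16*z + 12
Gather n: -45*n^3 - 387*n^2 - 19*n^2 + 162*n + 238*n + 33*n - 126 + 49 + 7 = -45*n^3 - 406*n^2 + 433*n - 70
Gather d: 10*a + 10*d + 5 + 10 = 10*a + 10*d + 15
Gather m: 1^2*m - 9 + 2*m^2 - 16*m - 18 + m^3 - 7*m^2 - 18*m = m^3 - 5*m^2 - 33*m - 27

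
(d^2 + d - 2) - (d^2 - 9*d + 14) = 10*d - 16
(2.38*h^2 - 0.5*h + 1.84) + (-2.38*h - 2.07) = 2.38*h^2 - 2.88*h - 0.23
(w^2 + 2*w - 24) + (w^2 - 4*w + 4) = 2*w^2 - 2*w - 20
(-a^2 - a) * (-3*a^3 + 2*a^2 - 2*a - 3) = 3*a^5 + a^4 + 5*a^2 + 3*a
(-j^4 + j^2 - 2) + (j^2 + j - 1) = -j^4 + 2*j^2 + j - 3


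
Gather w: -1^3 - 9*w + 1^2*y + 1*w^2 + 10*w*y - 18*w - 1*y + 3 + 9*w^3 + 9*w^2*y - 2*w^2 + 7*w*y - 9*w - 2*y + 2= 9*w^3 + w^2*(9*y - 1) + w*(17*y - 36) - 2*y + 4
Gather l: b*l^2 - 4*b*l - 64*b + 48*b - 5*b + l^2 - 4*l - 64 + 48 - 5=-21*b + l^2*(b + 1) + l*(-4*b - 4) - 21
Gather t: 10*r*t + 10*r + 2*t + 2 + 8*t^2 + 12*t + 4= 10*r + 8*t^2 + t*(10*r + 14) + 6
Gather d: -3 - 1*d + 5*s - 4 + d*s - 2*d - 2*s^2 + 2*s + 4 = d*(s - 3) - 2*s^2 + 7*s - 3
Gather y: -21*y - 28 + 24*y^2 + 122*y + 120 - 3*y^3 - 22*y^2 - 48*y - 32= -3*y^3 + 2*y^2 + 53*y + 60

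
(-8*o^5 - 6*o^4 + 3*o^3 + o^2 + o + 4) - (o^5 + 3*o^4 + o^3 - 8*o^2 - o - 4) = -9*o^5 - 9*o^4 + 2*o^3 + 9*o^2 + 2*o + 8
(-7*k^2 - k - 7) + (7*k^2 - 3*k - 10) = -4*k - 17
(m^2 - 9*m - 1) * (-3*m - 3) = -3*m^3 + 24*m^2 + 30*m + 3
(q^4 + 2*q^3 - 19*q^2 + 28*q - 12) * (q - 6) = q^5 - 4*q^4 - 31*q^3 + 142*q^2 - 180*q + 72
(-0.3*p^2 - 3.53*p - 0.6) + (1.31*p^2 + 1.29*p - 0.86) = 1.01*p^2 - 2.24*p - 1.46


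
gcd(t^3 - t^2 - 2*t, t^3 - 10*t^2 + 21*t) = t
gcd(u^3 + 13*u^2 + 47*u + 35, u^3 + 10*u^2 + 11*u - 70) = u^2 + 12*u + 35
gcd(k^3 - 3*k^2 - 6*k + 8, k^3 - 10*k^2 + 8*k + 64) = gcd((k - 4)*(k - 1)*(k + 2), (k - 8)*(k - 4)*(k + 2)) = k^2 - 2*k - 8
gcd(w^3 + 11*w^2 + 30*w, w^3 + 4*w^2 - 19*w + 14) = 1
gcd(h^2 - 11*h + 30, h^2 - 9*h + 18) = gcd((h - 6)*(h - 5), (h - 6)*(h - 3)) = h - 6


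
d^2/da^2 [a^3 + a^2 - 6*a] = 6*a + 2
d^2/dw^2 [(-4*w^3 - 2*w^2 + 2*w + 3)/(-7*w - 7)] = 2*(4*w^3 + 12*w^2 + 12*w + 1)/(7*(w^3 + 3*w^2 + 3*w + 1))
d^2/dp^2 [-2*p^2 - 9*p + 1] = -4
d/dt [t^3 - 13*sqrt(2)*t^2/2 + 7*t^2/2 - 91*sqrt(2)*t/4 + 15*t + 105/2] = 3*t^2 - 13*sqrt(2)*t + 7*t - 91*sqrt(2)/4 + 15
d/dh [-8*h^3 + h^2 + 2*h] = -24*h^2 + 2*h + 2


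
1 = 1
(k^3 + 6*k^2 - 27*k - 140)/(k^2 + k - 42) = (k^2 - k - 20)/(k - 6)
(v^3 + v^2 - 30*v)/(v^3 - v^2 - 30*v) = (-v^2 - v + 30)/(-v^2 + v + 30)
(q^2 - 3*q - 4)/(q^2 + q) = (q - 4)/q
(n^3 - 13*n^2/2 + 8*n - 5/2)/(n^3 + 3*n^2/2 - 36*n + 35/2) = (n - 1)/(n + 7)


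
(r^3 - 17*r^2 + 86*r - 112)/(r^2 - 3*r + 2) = (r^2 - 15*r + 56)/(r - 1)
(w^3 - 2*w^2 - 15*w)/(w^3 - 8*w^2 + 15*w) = (w + 3)/(w - 3)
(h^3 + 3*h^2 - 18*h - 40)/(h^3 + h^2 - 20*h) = (h + 2)/h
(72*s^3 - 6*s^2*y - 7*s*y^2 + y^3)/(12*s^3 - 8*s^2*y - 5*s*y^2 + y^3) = (-12*s^2 - s*y + y^2)/(-2*s^2 + s*y + y^2)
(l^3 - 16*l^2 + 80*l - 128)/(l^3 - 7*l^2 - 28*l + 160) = (l - 4)/(l + 5)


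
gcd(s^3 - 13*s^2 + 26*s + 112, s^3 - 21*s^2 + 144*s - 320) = s - 8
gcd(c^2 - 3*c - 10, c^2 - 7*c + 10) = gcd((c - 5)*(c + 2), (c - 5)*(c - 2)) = c - 5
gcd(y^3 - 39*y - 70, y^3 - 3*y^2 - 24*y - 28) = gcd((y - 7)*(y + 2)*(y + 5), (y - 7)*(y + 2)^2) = y^2 - 5*y - 14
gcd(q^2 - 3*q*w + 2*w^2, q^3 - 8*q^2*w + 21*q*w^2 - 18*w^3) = q - 2*w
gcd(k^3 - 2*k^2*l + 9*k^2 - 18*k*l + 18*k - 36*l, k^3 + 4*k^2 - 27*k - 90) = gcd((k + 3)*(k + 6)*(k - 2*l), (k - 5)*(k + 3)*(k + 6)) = k^2 + 9*k + 18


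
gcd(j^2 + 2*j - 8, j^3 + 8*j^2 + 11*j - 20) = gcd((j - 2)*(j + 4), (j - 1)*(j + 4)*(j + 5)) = j + 4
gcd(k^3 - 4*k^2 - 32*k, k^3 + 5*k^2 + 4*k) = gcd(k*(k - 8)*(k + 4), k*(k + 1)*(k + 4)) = k^2 + 4*k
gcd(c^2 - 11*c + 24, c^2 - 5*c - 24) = c - 8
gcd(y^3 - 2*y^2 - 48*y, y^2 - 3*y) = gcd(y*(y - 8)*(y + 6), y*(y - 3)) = y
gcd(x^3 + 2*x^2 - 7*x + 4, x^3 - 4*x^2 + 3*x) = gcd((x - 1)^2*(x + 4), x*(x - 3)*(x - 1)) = x - 1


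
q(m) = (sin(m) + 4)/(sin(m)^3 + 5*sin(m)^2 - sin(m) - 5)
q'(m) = (sin(m) + 4)*(-3*sin(m)^2*cos(m) - 10*sin(m)*cos(m) + cos(m))/(sin(m)^3 + 5*sin(m)^2 - sin(m) - 5)^2 + cos(m)/(sin(m)^3 + 5*sin(m)^2 - sin(m) - 5) = -(2*sin(m)^3 + 17*sin(m)^2 + 40*sin(m) + 1)/((sin(m) + 5)^2*cos(m)^3)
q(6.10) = -0.82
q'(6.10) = 0.26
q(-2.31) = -1.69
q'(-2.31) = -3.62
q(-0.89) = -1.93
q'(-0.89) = 4.67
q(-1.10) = -3.68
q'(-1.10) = 14.32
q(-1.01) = -2.68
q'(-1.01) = 8.44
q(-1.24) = -7.14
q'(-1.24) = 41.40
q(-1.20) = -5.74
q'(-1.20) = 29.38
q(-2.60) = -1.06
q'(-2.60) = -1.22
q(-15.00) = -1.33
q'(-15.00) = -2.21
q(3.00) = -0.82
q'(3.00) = 0.27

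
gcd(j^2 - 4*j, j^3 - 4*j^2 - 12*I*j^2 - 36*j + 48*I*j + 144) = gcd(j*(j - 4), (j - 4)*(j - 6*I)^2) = j - 4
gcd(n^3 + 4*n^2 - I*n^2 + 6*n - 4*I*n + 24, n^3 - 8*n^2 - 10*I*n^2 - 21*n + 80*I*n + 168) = n - 3*I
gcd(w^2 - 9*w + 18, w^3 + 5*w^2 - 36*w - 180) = w - 6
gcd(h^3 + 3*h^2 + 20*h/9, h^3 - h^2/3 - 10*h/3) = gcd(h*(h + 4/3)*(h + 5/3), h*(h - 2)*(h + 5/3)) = h^2 + 5*h/3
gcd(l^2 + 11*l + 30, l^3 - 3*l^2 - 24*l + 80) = l + 5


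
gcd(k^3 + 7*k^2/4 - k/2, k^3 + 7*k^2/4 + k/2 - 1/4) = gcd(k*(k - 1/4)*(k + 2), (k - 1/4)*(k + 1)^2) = k - 1/4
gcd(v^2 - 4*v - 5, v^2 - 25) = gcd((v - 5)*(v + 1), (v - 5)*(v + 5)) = v - 5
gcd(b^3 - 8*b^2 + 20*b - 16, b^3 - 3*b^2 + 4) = b^2 - 4*b + 4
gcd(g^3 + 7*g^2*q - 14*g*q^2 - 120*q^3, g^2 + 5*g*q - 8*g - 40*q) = g + 5*q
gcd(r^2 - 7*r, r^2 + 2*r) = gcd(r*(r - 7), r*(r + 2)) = r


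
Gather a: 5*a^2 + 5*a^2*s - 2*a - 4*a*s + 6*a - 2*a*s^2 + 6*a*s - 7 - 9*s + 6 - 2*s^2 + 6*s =a^2*(5*s + 5) + a*(-2*s^2 + 2*s + 4) - 2*s^2 - 3*s - 1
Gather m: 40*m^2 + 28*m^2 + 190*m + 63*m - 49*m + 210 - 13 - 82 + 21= 68*m^2 + 204*m + 136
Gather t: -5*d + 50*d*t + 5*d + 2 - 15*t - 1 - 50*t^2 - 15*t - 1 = -50*t^2 + t*(50*d - 30)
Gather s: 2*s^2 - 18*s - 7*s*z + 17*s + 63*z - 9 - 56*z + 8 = 2*s^2 + s*(-7*z - 1) + 7*z - 1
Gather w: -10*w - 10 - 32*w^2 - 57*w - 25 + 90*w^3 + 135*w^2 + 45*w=90*w^3 + 103*w^2 - 22*w - 35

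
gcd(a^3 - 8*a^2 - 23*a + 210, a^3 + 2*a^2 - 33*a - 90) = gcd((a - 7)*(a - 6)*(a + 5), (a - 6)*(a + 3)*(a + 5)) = a^2 - a - 30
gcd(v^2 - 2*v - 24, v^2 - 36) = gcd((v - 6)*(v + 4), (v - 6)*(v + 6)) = v - 6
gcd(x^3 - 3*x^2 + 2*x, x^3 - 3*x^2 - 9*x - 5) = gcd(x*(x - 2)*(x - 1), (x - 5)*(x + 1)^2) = 1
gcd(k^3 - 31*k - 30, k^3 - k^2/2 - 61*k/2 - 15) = k^2 - k - 30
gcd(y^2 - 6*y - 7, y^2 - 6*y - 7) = y^2 - 6*y - 7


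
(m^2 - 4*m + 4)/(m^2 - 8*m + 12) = (m - 2)/(m - 6)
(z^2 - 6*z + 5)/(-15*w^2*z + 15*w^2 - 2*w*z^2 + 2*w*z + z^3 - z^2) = (z - 5)/(-15*w^2 - 2*w*z + z^2)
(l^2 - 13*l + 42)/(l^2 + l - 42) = (l - 7)/(l + 7)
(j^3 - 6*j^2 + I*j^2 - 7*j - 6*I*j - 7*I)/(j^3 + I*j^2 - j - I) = (j - 7)/(j - 1)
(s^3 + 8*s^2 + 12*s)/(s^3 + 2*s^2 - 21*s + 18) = s*(s + 2)/(s^2 - 4*s + 3)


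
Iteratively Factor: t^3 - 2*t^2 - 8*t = (t - 4)*(t^2 + 2*t) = (t - 4)*(t + 2)*(t)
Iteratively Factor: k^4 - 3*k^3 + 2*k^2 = (k)*(k^3 - 3*k^2 + 2*k) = k*(k - 1)*(k^2 - 2*k) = k^2*(k - 1)*(k - 2)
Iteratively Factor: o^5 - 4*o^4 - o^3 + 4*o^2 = (o)*(o^4 - 4*o^3 - o^2 + 4*o) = o*(o + 1)*(o^3 - 5*o^2 + 4*o) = o*(o - 1)*(o + 1)*(o^2 - 4*o) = o^2*(o - 1)*(o + 1)*(o - 4)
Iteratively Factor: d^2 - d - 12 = (d - 4)*(d + 3)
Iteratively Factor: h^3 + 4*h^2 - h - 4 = (h + 4)*(h^2 - 1) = (h + 1)*(h + 4)*(h - 1)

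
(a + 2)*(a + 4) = a^2 + 6*a + 8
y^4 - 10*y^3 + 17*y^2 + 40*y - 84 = (y - 7)*(y - 3)*(y - 2)*(y + 2)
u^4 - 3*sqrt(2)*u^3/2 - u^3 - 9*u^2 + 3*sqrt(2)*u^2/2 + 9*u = u*(u - 1)*(u - 3*sqrt(2))*(u + 3*sqrt(2)/2)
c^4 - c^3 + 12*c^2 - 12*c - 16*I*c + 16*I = (c - 1)*(c - 2*I)^2*(c + 4*I)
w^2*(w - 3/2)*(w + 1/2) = w^4 - w^3 - 3*w^2/4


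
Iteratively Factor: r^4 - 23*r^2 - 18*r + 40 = (r - 1)*(r^3 + r^2 - 22*r - 40) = (r - 1)*(r + 2)*(r^2 - r - 20) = (r - 5)*(r - 1)*(r + 2)*(r + 4)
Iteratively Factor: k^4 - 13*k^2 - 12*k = (k + 1)*(k^3 - k^2 - 12*k) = (k + 1)*(k + 3)*(k^2 - 4*k) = k*(k + 1)*(k + 3)*(k - 4)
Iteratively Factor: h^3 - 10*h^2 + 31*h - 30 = (h - 3)*(h^2 - 7*h + 10) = (h - 5)*(h - 3)*(h - 2)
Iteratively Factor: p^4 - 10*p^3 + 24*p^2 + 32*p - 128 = (p + 2)*(p^3 - 12*p^2 + 48*p - 64) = (p - 4)*(p + 2)*(p^2 - 8*p + 16) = (p - 4)^2*(p + 2)*(p - 4)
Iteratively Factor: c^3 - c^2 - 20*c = (c - 5)*(c^2 + 4*c) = c*(c - 5)*(c + 4)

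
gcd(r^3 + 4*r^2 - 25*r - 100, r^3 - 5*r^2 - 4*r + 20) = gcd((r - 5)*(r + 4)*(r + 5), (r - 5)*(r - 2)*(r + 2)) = r - 5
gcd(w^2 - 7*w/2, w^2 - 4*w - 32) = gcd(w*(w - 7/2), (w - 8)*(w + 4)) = 1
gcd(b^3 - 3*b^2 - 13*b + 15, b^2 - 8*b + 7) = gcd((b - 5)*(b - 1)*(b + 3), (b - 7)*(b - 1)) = b - 1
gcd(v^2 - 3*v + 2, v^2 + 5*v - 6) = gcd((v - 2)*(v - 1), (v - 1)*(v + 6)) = v - 1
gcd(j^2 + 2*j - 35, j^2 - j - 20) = j - 5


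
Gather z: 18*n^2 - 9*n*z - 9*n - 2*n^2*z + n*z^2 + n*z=18*n^2 + n*z^2 - 9*n + z*(-2*n^2 - 8*n)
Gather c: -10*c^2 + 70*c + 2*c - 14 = -10*c^2 + 72*c - 14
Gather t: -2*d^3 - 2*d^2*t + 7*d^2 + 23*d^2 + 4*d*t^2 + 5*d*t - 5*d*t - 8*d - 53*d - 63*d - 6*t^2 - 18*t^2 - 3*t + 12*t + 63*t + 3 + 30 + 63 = -2*d^3 + 30*d^2 - 124*d + t^2*(4*d - 24) + t*(72 - 2*d^2) + 96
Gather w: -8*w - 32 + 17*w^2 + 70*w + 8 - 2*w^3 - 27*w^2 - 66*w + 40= -2*w^3 - 10*w^2 - 4*w + 16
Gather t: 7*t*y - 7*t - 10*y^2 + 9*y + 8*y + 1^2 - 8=t*(7*y - 7) - 10*y^2 + 17*y - 7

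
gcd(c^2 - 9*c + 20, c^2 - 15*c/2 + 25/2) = c - 5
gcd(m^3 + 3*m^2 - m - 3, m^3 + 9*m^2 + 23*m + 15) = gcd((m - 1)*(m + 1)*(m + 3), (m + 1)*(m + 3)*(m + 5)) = m^2 + 4*m + 3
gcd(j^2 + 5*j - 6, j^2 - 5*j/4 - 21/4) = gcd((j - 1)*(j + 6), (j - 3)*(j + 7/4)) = 1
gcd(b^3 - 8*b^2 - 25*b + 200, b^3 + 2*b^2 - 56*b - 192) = b - 8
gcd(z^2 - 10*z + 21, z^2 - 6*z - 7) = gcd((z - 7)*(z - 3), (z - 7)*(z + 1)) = z - 7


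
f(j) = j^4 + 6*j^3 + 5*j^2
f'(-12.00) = -4440.00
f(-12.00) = 11088.00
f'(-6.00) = -276.00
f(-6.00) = 180.00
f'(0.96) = 29.73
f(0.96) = 10.77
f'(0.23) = 3.30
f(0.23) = 0.34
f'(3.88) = 543.42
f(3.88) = 652.37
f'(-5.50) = -176.00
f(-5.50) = 68.06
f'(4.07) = 608.54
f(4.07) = 761.74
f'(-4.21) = -21.54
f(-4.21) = -44.95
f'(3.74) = 498.43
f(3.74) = 579.47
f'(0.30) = 4.73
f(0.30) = 0.62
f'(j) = 4*j^3 + 18*j^2 + 10*j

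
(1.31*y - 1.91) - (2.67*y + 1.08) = -1.36*y - 2.99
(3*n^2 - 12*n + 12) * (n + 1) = 3*n^3 - 9*n^2 + 12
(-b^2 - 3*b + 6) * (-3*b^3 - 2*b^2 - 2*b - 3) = 3*b^5 + 11*b^4 - 10*b^3 - 3*b^2 - 3*b - 18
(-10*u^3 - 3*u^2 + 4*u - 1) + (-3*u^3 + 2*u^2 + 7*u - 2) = -13*u^3 - u^2 + 11*u - 3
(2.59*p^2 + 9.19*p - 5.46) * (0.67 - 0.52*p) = -1.3468*p^3 - 3.0435*p^2 + 8.9965*p - 3.6582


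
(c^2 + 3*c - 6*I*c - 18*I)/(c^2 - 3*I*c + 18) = (c + 3)/(c + 3*I)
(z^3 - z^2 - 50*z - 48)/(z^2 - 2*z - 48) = z + 1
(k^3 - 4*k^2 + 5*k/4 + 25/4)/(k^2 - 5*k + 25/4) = k + 1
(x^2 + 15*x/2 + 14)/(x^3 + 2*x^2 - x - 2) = (x^2 + 15*x/2 + 14)/(x^3 + 2*x^2 - x - 2)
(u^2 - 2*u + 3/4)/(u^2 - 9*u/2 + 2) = (u - 3/2)/(u - 4)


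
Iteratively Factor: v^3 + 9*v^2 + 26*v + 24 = (v + 3)*(v^2 + 6*v + 8) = (v + 3)*(v + 4)*(v + 2)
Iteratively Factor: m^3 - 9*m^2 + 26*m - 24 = (m - 2)*(m^2 - 7*m + 12) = (m - 4)*(m - 2)*(m - 3)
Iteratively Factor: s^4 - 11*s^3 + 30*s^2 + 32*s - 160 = (s + 2)*(s^3 - 13*s^2 + 56*s - 80) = (s - 5)*(s + 2)*(s^2 - 8*s + 16) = (s - 5)*(s - 4)*(s + 2)*(s - 4)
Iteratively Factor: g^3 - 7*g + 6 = (g - 2)*(g^2 + 2*g - 3) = (g - 2)*(g - 1)*(g + 3)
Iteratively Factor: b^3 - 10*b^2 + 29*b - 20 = (b - 4)*(b^2 - 6*b + 5) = (b - 4)*(b - 1)*(b - 5)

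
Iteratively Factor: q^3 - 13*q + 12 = (q + 4)*(q^2 - 4*q + 3) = (q - 3)*(q + 4)*(q - 1)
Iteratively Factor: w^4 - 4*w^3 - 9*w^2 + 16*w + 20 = (w - 2)*(w^3 - 2*w^2 - 13*w - 10) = (w - 2)*(w + 2)*(w^2 - 4*w - 5) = (w - 5)*(w - 2)*(w + 2)*(w + 1)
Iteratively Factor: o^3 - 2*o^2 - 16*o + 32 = (o - 4)*(o^2 + 2*o - 8) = (o - 4)*(o + 4)*(o - 2)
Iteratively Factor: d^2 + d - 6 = (d + 3)*(d - 2)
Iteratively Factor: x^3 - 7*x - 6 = (x - 3)*(x^2 + 3*x + 2) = (x - 3)*(x + 1)*(x + 2)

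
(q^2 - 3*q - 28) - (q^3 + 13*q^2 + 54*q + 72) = -q^3 - 12*q^2 - 57*q - 100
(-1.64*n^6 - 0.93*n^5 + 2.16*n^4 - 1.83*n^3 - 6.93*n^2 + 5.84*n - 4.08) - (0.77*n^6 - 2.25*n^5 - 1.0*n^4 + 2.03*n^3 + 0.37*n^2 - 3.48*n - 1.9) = -2.41*n^6 + 1.32*n^5 + 3.16*n^4 - 3.86*n^3 - 7.3*n^2 + 9.32*n - 2.18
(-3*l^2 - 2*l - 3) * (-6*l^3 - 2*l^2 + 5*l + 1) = 18*l^5 + 18*l^4 + 7*l^3 - 7*l^2 - 17*l - 3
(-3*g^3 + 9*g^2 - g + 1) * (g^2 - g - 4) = -3*g^5 + 12*g^4 + 2*g^3 - 34*g^2 + 3*g - 4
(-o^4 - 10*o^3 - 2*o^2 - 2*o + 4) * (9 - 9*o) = 9*o^5 + 81*o^4 - 72*o^3 - 54*o + 36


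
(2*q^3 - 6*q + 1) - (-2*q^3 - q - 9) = 4*q^3 - 5*q + 10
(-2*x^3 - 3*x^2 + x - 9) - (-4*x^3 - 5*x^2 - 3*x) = 2*x^3 + 2*x^2 + 4*x - 9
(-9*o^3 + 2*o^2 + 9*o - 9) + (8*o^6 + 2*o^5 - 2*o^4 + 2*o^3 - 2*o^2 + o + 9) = 8*o^6 + 2*o^5 - 2*o^4 - 7*o^3 + 10*o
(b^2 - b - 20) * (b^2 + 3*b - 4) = b^4 + 2*b^3 - 27*b^2 - 56*b + 80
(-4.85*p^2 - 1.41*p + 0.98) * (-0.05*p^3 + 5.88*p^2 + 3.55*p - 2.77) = 0.2425*p^5 - 28.4475*p^4 - 25.5573*p^3 + 14.1914*p^2 + 7.3847*p - 2.7146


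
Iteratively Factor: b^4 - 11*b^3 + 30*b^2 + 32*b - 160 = (b - 5)*(b^3 - 6*b^2 + 32) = (b - 5)*(b - 4)*(b^2 - 2*b - 8) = (b - 5)*(b - 4)^2*(b + 2)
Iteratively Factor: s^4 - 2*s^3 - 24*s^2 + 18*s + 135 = (s + 3)*(s^3 - 5*s^2 - 9*s + 45) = (s - 5)*(s + 3)*(s^2 - 9) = (s - 5)*(s + 3)^2*(s - 3)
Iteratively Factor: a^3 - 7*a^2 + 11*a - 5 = (a - 1)*(a^2 - 6*a + 5) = (a - 5)*(a - 1)*(a - 1)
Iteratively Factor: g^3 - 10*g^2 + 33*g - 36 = (g - 3)*(g^2 - 7*g + 12) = (g - 4)*(g - 3)*(g - 3)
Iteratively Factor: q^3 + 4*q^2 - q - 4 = (q + 4)*(q^2 - 1) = (q + 1)*(q + 4)*(q - 1)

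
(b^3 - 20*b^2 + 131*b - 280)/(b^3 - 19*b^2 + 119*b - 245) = (b - 8)/(b - 7)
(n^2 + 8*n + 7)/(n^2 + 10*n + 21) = (n + 1)/(n + 3)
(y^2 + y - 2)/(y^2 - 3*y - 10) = (y - 1)/(y - 5)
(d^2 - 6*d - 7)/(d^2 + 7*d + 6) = (d - 7)/(d + 6)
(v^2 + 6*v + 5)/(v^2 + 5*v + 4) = (v + 5)/(v + 4)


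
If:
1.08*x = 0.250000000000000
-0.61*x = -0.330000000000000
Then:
No Solution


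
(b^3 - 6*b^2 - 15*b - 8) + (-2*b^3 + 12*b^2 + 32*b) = -b^3 + 6*b^2 + 17*b - 8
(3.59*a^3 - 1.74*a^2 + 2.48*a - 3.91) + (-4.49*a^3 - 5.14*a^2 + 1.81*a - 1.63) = -0.9*a^3 - 6.88*a^2 + 4.29*a - 5.54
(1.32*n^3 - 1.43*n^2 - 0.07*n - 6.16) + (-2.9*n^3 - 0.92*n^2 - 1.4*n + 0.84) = -1.58*n^3 - 2.35*n^2 - 1.47*n - 5.32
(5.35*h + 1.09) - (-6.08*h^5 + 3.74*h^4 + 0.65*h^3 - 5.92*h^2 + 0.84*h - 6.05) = 6.08*h^5 - 3.74*h^4 - 0.65*h^3 + 5.92*h^2 + 4.51*h + 7.14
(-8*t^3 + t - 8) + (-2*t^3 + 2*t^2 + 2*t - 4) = -10*t^3 + 2*t^2 + 3*t - 12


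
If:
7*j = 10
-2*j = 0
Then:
No Solution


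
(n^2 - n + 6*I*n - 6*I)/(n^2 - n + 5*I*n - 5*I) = (n + 6*I)/(n + 5*I)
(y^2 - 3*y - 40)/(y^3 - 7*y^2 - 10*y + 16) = (y + 5)/(y^2 + y - 2)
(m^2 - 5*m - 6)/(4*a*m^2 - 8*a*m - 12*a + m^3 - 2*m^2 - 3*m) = (m - 6)/(4*a*m - 12*a + m^2 - 3*m)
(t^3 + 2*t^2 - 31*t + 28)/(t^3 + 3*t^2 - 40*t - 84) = (t^2 - 5*t + 4)/(t^2 - 4*t - 12)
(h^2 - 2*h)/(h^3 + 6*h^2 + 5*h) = (h - 2)/(h^2 + 6*h + 5)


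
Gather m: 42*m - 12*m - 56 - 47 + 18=30*m - 85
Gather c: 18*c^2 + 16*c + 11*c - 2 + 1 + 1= 18*c^2 + 27*c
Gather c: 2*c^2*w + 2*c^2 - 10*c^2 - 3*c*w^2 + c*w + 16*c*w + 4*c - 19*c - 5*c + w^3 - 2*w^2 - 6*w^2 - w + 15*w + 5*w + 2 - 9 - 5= c^2*(2*w - 8) + c*(-3*w^2 + 17*w - 20) + w^3 - 8*w^2 + 19*w - 12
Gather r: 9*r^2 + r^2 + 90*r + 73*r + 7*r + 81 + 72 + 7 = 10*r^2 + 170*r + 160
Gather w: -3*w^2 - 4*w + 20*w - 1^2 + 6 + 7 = -3*w^2 + 16*w + 12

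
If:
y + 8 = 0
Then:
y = -8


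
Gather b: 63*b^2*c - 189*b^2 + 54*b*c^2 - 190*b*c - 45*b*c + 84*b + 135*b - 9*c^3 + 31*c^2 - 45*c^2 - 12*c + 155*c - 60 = b^2*(63*c - 189) + b*(54*c^2 - 235*c + 219) - 9*c^3 - 14*c^2 + 143*c - 60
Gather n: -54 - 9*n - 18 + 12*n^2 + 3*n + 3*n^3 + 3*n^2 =3*n^3 + 15*n^2 - 6*n - 72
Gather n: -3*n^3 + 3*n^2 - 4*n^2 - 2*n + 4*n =-3*n^3 - n^2 + 2*n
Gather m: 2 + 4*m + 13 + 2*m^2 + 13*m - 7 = 2*m^2 + 17*m + 8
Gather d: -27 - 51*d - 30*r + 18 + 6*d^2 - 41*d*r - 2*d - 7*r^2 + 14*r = 6*d^2 + d*(-41*r - 53) - 7*r^2 - 16*r - 9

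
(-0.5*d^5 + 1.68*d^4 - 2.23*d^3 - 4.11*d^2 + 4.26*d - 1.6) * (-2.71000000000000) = 1.355*d^5 - 4.5528*d^4 + 6.0433*d^3 + 11.1381*d^2 - 11.5446*d + 4.336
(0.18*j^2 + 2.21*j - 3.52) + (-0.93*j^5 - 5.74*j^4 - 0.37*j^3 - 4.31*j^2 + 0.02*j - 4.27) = -0.93*j^5 - 5.74*j^4 - 0.37*j^3 - 4.13*j^2 + 2.23*j - 7.79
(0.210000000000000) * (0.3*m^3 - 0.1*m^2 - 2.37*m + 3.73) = 0.063*m^3 - 0.021*m^2 - 0.4977*m + 0.7833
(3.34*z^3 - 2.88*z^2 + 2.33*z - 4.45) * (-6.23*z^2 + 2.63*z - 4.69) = -20.8082*z^5 + 26.7266*z^4 - 37.7549*z^3 + 47.3586*z^2 - 22.6312*z + 20.8705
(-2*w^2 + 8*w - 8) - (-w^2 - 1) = -w^2 + 8*w - 7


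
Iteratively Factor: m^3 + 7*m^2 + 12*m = (m + 4)*(m^2 + 3*m) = m*(m + 4)*(m + 3)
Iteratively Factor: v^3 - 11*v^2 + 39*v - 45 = (v - 3)*(v^2 - 8*v + 15) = (v - 3)^2*(v - 5)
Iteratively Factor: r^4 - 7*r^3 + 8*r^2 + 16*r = (r)*(r^3 - 7*r^2 + 8*r + 16) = r*(r - 4)*(r^2 - 3*r - 4) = r*(r - 4)*(r + 1)*(r - 4)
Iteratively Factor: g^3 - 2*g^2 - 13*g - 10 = (g - 5)*(g^2 + 3*g + 2) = (g - 5)*(g + 1)*(g + 2)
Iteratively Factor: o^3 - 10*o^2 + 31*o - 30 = (o - 5)*(o^2 - 5*o + 6) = (o - 5)*(o - 3)*(o - 2)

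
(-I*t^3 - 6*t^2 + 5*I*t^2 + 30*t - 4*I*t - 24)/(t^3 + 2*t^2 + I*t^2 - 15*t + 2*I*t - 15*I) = (-I*t^3 + t^2*(-6 + 5*I) + t*(30 - 4*I) - 24)/(t^3 + t^2*(2 + I) + t*(-15 + 2*I) - 15*I)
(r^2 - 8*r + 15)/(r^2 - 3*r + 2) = (r^2 - 8*r + 15)/(r^2 - 3*r + 2)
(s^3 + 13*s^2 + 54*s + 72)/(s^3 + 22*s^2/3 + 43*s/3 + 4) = 3*(s + 6)/(3*s + 1)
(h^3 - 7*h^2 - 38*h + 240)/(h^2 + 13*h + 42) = (h^2 - 13*h + 40)/(h + 7)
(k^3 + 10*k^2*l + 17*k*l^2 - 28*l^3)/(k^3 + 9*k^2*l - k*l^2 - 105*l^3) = (k^2 + 3*k*l - 4*l^2)/(k^2 + 2*k*l - 15*l^2)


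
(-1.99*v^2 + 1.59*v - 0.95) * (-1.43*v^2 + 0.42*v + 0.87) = 2.8457*v^4 - 3.1095*v^3 + 0.295*v^2 + 0.9843*v - 0.8265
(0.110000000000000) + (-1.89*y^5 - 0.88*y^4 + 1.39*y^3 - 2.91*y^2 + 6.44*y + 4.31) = -1.89*y^5 - 0.88*y^4 + 1.39*y^3 - 2.91*y^2 + 6.44*y + 4.42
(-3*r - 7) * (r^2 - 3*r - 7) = -3*r^3 + 2*r^2 + 42*r + 49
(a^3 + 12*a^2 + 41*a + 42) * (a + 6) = a^4 + 18*a^3 + 113*a^2 + 288*a + 252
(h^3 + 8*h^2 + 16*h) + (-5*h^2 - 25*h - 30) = h^3 + 3*h^2 - 9*h - 30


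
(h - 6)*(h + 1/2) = h^2 - 11*h/2 - 3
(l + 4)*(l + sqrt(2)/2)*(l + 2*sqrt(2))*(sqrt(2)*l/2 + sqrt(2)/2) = sqrt(2)*l^4/2 + 5*l^3/2 + 5*sqrt(2)*l^3/2 + 3*sqrt(2)*l^2 + 25*l^2/2 + 5*sqrt(2)*l + 10*l + 4*sqrt(2)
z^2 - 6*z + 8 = (z - 4)*(z - 2)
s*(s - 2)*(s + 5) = s^3 + 3*s^2 - 10*s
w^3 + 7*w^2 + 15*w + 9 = (w + 1)*(w + 3)^2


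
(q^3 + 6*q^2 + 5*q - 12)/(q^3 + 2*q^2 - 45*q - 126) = (q^2 + 3*q - 4)/(q^2 - q - 42)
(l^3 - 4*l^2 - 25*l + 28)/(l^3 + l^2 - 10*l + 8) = (l - 7)/(l - 2)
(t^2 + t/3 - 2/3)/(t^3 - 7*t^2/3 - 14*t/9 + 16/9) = 3/(3*t - 8)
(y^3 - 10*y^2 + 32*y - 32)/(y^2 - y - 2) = (y^2 - 8*y + 16)/(y + 1)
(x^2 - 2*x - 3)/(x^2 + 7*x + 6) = (x - 3)/(x + 6)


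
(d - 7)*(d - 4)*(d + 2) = d^3 - 9*d^2 + 6*d + 56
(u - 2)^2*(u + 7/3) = u^3 - 5*u^2/3 - 16*u/3 + 28/3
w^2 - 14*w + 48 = (w - 8)*(w - 6)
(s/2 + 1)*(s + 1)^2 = s^3/2 + 2*s^2 + 5*s/2 + 1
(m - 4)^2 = m^2 - 8*m + 16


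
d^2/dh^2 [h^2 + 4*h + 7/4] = 2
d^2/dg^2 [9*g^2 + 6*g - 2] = 18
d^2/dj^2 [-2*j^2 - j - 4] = -4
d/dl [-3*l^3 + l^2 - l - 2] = -9*l^2 + 2*l - 1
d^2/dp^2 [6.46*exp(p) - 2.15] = 6.46*exp(p)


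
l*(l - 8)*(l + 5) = l^3 - 3*l^2 - 40*l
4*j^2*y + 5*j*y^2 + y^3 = y*(j + y)*(4*j + y)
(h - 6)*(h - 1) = h^2 - 7*h + 6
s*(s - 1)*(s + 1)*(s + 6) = s^4 + 6*s^3 - s^2 - 6*s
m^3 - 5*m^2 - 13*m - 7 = (m - 7)*(m + 1)^2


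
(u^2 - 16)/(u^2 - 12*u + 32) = (u + 4)/(u - 8)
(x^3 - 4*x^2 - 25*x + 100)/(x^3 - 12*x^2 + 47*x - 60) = (x + 5)/(x - 3)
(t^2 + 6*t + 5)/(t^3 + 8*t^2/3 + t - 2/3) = 3*(t + 5)/(3*t^2 + 5*t - 2)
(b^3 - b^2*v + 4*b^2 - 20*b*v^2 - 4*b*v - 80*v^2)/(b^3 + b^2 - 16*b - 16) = (b^2 - b*v - 20*v^2)/(b^2 - 3*b - 4)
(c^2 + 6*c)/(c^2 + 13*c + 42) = c/(c + 7)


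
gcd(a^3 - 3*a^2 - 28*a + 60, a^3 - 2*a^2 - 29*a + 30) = a^2 - a - 30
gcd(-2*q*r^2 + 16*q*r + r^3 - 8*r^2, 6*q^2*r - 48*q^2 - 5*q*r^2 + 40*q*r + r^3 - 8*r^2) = 2*q*r - 16*q - r^2 + 8*r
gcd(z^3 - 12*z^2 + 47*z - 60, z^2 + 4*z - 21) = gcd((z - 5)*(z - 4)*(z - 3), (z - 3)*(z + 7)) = z - 3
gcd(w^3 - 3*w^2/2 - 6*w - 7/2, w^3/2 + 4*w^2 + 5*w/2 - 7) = 1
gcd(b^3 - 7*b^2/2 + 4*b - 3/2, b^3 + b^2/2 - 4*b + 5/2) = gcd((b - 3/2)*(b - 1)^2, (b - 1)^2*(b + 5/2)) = b^2 - 2*b + 1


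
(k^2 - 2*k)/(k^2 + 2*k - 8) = k/(k + 4)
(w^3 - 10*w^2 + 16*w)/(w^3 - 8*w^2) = (w - 2)/w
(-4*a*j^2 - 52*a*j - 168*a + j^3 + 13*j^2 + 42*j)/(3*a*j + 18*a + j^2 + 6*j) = (-4*a*j - 28*a + j^2 + 7*j)/(3*a + j)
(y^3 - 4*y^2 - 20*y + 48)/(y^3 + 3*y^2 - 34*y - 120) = (y - 2)/(y + 5)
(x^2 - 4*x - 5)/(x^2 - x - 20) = (x + 1)/(x + 4)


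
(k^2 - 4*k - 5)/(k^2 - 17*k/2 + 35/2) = 2*(k + 1)/(2*k - 7)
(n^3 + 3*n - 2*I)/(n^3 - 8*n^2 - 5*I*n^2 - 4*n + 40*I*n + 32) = (n^2 + I*n + 2)/(n^2 - 4*n*(2 + I) + 32*I)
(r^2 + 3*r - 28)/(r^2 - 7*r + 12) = (r + 7)/(r - 3)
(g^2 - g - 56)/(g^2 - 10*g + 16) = (g + 7)/(g - 2)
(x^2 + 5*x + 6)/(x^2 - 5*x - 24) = (x + 2)/(x - 8)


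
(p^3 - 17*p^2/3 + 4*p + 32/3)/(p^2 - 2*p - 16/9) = 3*(p^2 - 3*p - 4)/(3*p + 2)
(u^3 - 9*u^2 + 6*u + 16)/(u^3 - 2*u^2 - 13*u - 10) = (u^2 - 10*u + 16)/(u^2 - 3*u - 10)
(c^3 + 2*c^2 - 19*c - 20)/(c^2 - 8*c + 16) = (c^2 + 6*c + 5)/(c - 4)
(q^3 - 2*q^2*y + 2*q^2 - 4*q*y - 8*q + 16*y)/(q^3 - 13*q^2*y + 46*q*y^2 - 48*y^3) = (q^2 + 2*q - 8)/(q^2 - 11*q*y + 24*y^2)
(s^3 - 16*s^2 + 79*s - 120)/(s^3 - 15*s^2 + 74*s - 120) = (s^2 - 11*s + 24)/(s^2 - 10*s + 24)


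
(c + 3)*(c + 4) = c^2 + 7*c + 12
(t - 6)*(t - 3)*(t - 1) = t^3 - 10*t^2 + 27*t - 18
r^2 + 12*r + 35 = (r + 5)*(r + 7)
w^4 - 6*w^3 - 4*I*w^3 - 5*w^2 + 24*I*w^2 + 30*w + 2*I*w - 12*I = (w - 6)*(w - 2*I)*(w - I)^2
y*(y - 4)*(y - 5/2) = y^3 - 13*y^2/2 + 10*y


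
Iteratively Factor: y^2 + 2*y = (y + 2)*(y)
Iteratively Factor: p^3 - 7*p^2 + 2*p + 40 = (p - 5)*(p^2 - 2*p - 8) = (p - 5)*(p - 4)*(p + 2)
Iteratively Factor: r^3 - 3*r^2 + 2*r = (r - 1)*(r^2 - 2*r) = (r - 2)*(r - 1)*(r)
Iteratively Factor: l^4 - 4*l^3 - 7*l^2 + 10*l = (l + 2)*(l^3 - 6*l^2 + 5*l) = (l - 5)*(l + 2)*(l^2 - l) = (l - 5)*(l - 1)*(l + 2)*(l)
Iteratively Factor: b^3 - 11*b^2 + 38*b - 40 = (b - 4)*(b^2 - 7*b + 10) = (b - 5)*(b - 4)*(b - 2)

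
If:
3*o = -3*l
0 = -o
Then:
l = 0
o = 0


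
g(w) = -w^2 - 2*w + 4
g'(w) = -2*w - 2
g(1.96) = -3.76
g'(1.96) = -5.92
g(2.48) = -7.11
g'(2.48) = -6.96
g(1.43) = -0.90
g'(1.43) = -4.86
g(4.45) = -24.70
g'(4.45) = -10.90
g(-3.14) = 0.42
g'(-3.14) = 4.28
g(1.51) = -1.30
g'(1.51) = -5.02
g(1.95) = -3.70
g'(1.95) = -5.90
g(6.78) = -55.53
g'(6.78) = -15.56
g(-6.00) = -20.00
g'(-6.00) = 10.00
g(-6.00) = -20.00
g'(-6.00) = 10.00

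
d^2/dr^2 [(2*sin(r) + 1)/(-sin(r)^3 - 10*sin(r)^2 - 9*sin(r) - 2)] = (8*sin(r)^7 + 69*sin(r)^6 + 226*sin(r)^5 + 54*sin(r)^4 - 512*sin(r)^3 - 641*sin(r)^2 - 298*sin(r) - 50)/(sin(r)^3 + 10*sin(r)^2 + 9*sin(r) + 2)^3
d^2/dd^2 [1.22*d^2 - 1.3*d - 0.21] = 2.44000000000000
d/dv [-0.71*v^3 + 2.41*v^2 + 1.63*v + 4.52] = -2.13*v^2 + 4.82*v + 1.63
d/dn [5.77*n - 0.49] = 5.77000000000000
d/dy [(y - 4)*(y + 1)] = 2*y - 3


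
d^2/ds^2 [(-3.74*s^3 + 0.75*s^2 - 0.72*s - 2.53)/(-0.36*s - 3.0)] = (0.969408*s^3 + 24.2352*s^2 + 201.96*s - 14.399424)/(0.046656*s^3 + 1.1664*s^2 + 9.72*s + 27.0)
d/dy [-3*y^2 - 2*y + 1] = -6*y - 2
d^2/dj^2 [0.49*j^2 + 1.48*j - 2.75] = 0.980000000000000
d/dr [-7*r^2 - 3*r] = -14*r - 3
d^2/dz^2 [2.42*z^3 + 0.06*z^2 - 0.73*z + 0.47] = 14.52*z + 0.12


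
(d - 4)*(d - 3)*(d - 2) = d^3 - 9*d^2 + 26*d - 24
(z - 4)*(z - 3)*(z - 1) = z^3 - 8*z^2 + 19*z - 12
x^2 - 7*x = x*(x - 7)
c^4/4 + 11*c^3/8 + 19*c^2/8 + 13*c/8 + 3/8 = (c/2 + 1/2)^2*(c + 1/2)*(c + 3)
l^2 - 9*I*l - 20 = (l - 5*I)*(l - 4*I)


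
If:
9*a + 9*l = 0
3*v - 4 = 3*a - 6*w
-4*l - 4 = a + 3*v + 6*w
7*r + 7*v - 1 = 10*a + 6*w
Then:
No Solution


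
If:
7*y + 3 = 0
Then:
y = -3/7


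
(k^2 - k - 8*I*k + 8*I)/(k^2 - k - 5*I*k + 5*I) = (k - 8*I)/(k - 5*I)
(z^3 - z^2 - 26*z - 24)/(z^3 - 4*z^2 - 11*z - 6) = (z + 4)/(z + 1)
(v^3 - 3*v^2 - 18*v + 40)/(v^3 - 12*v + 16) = (v - 5)/(v - 2)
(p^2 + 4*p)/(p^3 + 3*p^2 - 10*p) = (p + 4)/(p^2 + 3*p - 10)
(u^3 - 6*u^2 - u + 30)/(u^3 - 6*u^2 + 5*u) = (u^2 - u - 6)/(u*(u - 1))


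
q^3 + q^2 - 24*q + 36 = (q - 3)*(q - 2)*(q + 6)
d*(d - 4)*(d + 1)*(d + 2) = d^4 - d^3 - 10*d^2 - 8*d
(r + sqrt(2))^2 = r^2 + 2*sqrt(2)*r + 2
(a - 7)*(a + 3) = a^2 - 4*a - 21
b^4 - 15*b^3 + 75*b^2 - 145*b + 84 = (b - 7)*(b - 4)*(b - 3)*(b - 1)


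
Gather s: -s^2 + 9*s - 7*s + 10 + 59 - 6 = -s^2 + 2*s + 63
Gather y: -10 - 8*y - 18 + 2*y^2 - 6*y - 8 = 2*y^2 - 14*y - 36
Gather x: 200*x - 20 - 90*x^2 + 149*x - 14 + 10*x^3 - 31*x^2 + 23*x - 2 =10*x^3 - 121*x^2 + 372*x - 36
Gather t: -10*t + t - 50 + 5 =-9*t - 45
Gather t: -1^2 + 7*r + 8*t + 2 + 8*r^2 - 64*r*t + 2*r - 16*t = 8*r^2 + 9*r + t*(-64*r - 8) + 1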